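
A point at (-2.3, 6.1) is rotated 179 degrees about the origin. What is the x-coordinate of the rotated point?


x' = x*cos(theta) - y*sin(theta)
cos(179 deg) = -0.9998, sin(179 deg) = 0.0175
x' = -2.3 * -0.9998 - 6.1 * 0.0175
= 2.2996 - 0.1065
= 2.1932


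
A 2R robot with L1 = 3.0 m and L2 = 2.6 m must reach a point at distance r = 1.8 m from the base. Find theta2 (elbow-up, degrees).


cos(theta2) = (r^2 - L1^2 - L2^2) / (2*L1*L2)
cos(theta2) = (3.24 - 9.0 - 6.76) / 15.6
cos(theta2) = -0.802564
theta2 = 143.3757 degrees


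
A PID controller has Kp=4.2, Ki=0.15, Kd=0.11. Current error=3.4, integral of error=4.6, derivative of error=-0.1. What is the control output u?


u = Kp*e + Ki*int(e) + Kd*de/dt
= 4.2*3.4 + 0.15*4.6 + 0.11*(-0.1)
= 14.28 + 0.69 + -0.011
= 14.959


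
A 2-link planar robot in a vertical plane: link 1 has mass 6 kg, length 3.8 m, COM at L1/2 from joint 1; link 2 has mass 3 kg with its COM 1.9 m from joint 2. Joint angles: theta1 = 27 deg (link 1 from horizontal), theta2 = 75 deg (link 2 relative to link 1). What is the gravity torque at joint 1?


Horizontal distance from joint 1 to link-1 COM:
  x_c1 = (L1/2)*cos(t1) = 1.9 * 0.891 = 1.6929 m
Horizontal distance from joint 1 to link-2 COM:
  x_c2 = L1*cos(t1) + Lc2*cos(t1+t2)
       = 3.8*0.891 + 1.9*-0.2079 = 2.9908 m
tau1 = m1*g*x_c1 + m2*g*x_c2
     = 6*9.81*1.6929 + 3*9.81*2.9908
     = 99.6448 + 88.019
     = 187.6638 Nm


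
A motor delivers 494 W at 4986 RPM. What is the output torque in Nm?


omega = 4986 * 2*pi/60 = 522.1327 rad/s
tau = P / omega = 494 / 522.1327
= 0.9461 Nm


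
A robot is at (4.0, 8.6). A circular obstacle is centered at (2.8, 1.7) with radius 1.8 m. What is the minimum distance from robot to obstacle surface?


center_dist = sqrt((4.0-2.8)^2 + (8.6-1.7)^2)
= sqrt(1.44 + 47.61)
= 7.0036
min_dist = center_dist - radius = 7.0036 - 1.8 = 5.2036 m


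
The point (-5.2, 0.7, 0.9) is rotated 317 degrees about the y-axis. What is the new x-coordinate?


Rotation about y-axis: x' = x*cos(theta) + z*sin(theta)
= -5.2 * 0.7314 + 0.9 * -0.682
= -4.4168


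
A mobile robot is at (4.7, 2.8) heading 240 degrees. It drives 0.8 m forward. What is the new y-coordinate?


y_new = y0 + d*sin(theta)
= 2.8 + 0.8*sin(240)
= 2.8 + -0.6928
= 2.1072


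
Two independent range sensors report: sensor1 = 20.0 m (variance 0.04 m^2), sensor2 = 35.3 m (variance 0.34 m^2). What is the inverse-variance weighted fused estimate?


w1 = (1/var1) / (1/var1 + 1/var2)
   = 25.0 / (25.0 + 2.9412) = 0.8947
w2 = 1 - w1 = 0.1053
fused = w1*s1 + w2*s2 = 17.8947 + 3.7158
= 21.6105 m


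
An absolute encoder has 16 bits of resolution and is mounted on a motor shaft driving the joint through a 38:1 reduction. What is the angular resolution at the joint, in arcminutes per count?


counts = 2^16 = 65536
effective counts at joint = 65536 * 38 = 2490368
resolution = 360*60 / 2490368
= 0.0087 arcmin/count


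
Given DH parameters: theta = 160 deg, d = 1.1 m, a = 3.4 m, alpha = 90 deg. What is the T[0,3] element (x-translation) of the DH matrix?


T[0,3] = a * cos(theta)
= 3.4 * cos(160 deg)
= 3.4 * -0.9397
= -3.195


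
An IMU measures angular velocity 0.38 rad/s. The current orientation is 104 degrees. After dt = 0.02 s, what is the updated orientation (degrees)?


delta_theta = w * dt = 0.38 * 0.02 = 0.0076 rad
= 0.4354 deg
theta_new = 104 + 0.4354 = 104.4354 deg


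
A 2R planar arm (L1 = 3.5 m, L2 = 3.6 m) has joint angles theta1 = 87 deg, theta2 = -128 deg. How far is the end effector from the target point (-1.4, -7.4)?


End effector via forward kinematics:
x = L1*cos(t1) + L2*cos(t1+t2) = 2.9001
y = L1*sin(t1) + L2*sin(t1+t2) = 1.1334
Distance to target:
d = sqrt((-1.4 - 2.9001)^2 + (-7.4 - 1.1334)^2)
= sqrt(18.4911 + 72.8188)
= 9.5556 m


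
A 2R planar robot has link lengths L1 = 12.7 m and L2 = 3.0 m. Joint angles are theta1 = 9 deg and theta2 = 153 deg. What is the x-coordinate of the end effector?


Convert angles to radians: theta1 = 0.1571, theta2 = 2.6704
x = L1*cos(theta1) + L2*cos(theta1+theta2)
x = 12.5436 + -2.8532
x = 9.6905


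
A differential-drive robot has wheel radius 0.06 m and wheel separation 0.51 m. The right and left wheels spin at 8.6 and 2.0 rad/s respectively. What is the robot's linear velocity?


vR = r*wR = 0.06*8.6 = 0.516 m/s
vL = r*wL = 0.06*2.0 = 0.12 m/s
v = (vR+vL)/2 = 0.318 m/s
omega = (vR-vL)/L = 0.7765 rad/s
linear velocity = 0.318 m/s


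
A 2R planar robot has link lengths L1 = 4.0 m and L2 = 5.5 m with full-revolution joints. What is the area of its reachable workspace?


r_max = L1 + L2 = 9.5 m
r_min = |L1 - L2| = 1.5 m
Area = pi*(r_max^2 - r_min^2)
= pi*(90.25 - 2.25)
= pi * 88.0
= 276.4602 m^2


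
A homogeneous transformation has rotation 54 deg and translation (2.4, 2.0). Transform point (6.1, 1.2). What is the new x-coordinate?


x' = cos(theta)*px - sin(theta)*py + tx
= 0.5878*6.1 - 0.809*1.2 + 2.4
= 5.0147


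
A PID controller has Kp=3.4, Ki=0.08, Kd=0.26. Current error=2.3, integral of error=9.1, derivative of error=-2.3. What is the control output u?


u = Kp*e + Ki*int(e) + Kd*de/dt
= 3.4*2.3 + 0.08*9.1 + 0.26*(-2.3)
= 7.82 + 0.728 + -0.598
= 7.95


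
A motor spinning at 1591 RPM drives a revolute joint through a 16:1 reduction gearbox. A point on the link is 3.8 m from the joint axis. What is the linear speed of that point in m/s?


omega_motor = 1591 * 2*pi/60 = 166.6091 rad/s
omega_joint = omega_motor / 16 = 10.4131 rad/s
v = omega_joint * r = 10.4131 * 3.8
= 39.5697 m/s


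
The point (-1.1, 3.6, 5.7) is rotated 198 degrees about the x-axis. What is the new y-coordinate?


Rotation about x-axis: y' = y*cos(theta) - z*sin(theta)
= 3.6 * -0.9511 - 5.7 * -0.309
= -1.6624


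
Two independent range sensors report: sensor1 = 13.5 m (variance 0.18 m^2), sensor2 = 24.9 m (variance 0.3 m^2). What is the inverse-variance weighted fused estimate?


w1 = (1/var1) / (1/var1 + 1/var2)
   = 5.5556 / (5.5556 + 3.3333) = 0.625
w2 = 1 - w1 = 0.375
fused = w1*s1 + w2*s2 = 8.4375 + 9.3375
= 17.775 m


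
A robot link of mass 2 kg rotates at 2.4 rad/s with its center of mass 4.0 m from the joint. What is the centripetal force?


F = m * omega^2 * r
= 2 * 2.4^2 * 4.0
= 2 * 5.76 * 4.0
= 46.08 N


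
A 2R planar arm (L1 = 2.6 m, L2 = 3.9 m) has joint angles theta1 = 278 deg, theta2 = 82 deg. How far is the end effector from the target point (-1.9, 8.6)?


End effector via forward kinematics:
x = L1*cos(t1) + L2*cos(t1+t2) = 4.2619
y = L1*sin(t1) + L2*sin(t1+t2) = -2.5747
Distance to target:
d = sqrt((-1.9 - 4.2619)^2 + (8.6 - -2.5747)^2)
= sqrt(37.9684 + 124.8739)
= 12.761 m


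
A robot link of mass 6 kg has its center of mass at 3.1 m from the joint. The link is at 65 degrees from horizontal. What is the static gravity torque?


tau = m*g*L*cos(angle)
= 6 * 9.81 * 3.1 * cos(65 deg)
= 6 * 9.81 * 3.1 * 0.4226
= 77.1135 Nm


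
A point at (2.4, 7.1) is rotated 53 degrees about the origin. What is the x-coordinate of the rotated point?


x' = x*cos(theta) - y*sin(theta)
cos(53 deg) = 0.6018, sin(53 deg) = 0.7986
x' = 2.4 * 0.6018 - 7.1 * 0.7986
= 1.4444 - 5.6703
= -4.226


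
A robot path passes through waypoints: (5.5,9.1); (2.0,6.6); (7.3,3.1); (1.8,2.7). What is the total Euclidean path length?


Segment lengths:
  seg1 = sqrt((-3.5)^2 + (-2.5)^2) = 4.3012
  seg2 = sqrt((5.3)^2 + (-3.5)^2) = 6.3514
  seg3 = sqrt((-5.5)^2 + (-0.4)^2) = 5.5145
Total = 16.1671


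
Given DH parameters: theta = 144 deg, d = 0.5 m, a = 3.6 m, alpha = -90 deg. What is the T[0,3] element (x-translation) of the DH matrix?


T[0,3] = a * cos(theta)
= 3.6 * cos(144 deg)
= 3.6 * -0.809
= -2.9125


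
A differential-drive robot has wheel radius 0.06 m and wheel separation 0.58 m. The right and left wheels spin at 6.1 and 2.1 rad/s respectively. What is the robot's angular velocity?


vR = r*wR = 0.06*6.1 = 0.366 m/s
vL = r*wL = 0.06*2.1 = 0.126 m/s
v = (vR+vL)/2 = 0.246 m/s
omega = (vR-vL)/L = 0.4138 rad/s
angular velocity = 0.4138 rad/s


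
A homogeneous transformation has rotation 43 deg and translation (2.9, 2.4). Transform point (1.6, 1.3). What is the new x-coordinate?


x' = cos(theta)*px - sin(theta)*py + tx
= 0.7314*1.6 - 0.682*1.3 + 2.9
= 3.1836


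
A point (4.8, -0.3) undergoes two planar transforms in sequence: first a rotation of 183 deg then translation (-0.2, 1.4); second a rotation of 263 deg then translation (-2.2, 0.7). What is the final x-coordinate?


After transform 1:
x1 = cos(183)*4.8 - sin(183)*-0.3 + -0.2 = -5.0091
y1 = sin(183)*4.8 + cos(183)*-0.3 + 1.4 = 1.4484
After transform 2:
x2 = cos(263)*-5.0091 - sin(263)*1.4484 + -2.2
= -0.152


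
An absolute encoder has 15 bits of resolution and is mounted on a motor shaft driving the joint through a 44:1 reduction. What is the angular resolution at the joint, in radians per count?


counts = 2^15 = 32768
effective counts at joint = 32768 * 44 = 1441792
resolution = 2*pi / 1441792
= 4.3579e-06 rad/count


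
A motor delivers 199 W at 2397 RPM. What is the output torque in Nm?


omega = 2397 * 2*pi/60 = 251.0133 rad/s
tau = P / omega = 199 / 251.0133
= 0.7928 Nm


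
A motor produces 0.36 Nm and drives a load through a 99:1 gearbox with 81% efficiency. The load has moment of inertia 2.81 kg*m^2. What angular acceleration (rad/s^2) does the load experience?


tau_out = tau_motor * N * eta
= 0.36 * 99 * 0.81 = 28.8684 Nm
alpha = tau_out / I = 28.8684 / 2.81
= 10.2735 rad/s^2


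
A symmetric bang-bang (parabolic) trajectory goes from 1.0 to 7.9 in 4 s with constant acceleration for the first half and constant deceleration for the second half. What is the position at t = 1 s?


Symmetric rest-to-rest: each phase covers (pf-p0)/2 in time T/2. 0.5*a*(T/2)^2 = (pf-p0)/2 => a = 4*(pf-p0)/T^2
a = 4*(7.9-1.0)/4^2 = 1.725
t = 1 is in the acceleration phase (t <= T/2).
p = p0 + 0.5*a*t^2 = 1.0 + 0.5*1.725*1^2
= 1.8625


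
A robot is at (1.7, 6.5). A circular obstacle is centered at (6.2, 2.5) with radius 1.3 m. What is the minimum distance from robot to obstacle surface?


center_dist = sqrt((1.7-6.2)^2 + (6.5-2.5)^2)
= sqrt(20.25 + 16.0)
= 6.0208
min_dist = center_dist - radius = 6.0208 - 1.3 = 4.7208 m


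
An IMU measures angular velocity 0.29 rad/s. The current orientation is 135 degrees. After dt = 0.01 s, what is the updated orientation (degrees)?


delta_theta = w * dt = 0.29 * 0.01 = 0.0029 rad
= 0.1662 deg
theta_new = 135 + 0.1662 = 135.1662 deg


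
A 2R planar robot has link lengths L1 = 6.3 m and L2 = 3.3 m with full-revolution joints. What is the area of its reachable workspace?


r_max = L1 + L2 = 9.6 m
r_min = |L1 - L2| = 3.0 m
Area = pi*(r_max^2 - r_min^2)
= pi*(92.16 - 9.0)
= pi * 83.16
= 261.2548 m^2


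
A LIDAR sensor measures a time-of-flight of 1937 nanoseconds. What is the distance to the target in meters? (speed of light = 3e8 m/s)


tof = 1937 ns = 1.937e-06 s
dist = c * tof / 2
= 3e8 * 1.937e-06 / 2
= 290.55 m


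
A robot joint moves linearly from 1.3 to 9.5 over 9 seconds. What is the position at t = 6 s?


s = t/T = 6/9 = 0.6667
p(t) = p0 + (pf-p0)*s
= 1.3 + (9.5 - 1.3) * 0.6667
= 6.7667


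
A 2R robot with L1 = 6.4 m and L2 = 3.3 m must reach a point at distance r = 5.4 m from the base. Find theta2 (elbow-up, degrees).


cos(theta2) = (r^2 - L1^2 - L2^2) / (2*L1*L2)
cos(theta2) = (29.16 - 40.96 - 10.89) / 42.24
cos(theta2) = -0.537169
theta2 = 122.4911 degrees


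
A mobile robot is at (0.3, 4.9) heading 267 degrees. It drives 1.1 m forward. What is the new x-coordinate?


x_new = x0 + d*cos(theta)
= 0.3 + 1.1*cos(267)
= 0.3 + -0.0576
= 0.2424


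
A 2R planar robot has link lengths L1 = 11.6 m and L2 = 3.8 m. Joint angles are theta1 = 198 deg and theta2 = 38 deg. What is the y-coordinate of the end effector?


Convert angles to radians: theta1 = 3.4558, theta2 = 0.6632
y = L1*sin(theta1) + L2*sin(theta1+theta2)
y = -3.5846 + -3.1503
y = -6.7349


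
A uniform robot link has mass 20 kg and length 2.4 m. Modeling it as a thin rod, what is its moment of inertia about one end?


I = (1/3) * m * L^2
= (1/3) * 20 * 2.4^2
= 0.333333 * 20 * 5.76
= 38.4 kg*m^2


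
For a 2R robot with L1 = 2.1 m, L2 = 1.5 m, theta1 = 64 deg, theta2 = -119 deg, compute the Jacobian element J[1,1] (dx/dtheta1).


J[1,1] = -L1*sin(t1) - L2*sin(t1+t2)
= -2.1*sin(64) - 1.5*sin(-55)
= -0.6587


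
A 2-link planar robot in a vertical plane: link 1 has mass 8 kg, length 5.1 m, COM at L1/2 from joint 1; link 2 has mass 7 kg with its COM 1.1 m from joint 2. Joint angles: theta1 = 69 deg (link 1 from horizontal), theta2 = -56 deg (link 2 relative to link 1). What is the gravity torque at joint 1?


Horizontal distance from joint 1 to link-1 COM:
  x_c1 = (L1/2)*cos(t1) = 2.55 * 0.3584 = 0.9138 m
Horizontal distance from joint 1 to link-2 COM:
  x_c2 = L1*cos(t1) + Lc2*cos(t1+t2)
       = 5.1*0.3584 + 1.1*0.9744 = 2.8995 m
tau1 = m1*g*x_c1 + m2*g*x_c2
     = 8*9.81*0.9138 + 7*9.81*2.8995
     = 71.718 + 199.1075
     = 270.8256 Nm


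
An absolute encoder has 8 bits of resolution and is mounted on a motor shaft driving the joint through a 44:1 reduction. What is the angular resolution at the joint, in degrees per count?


counts = 2^8 = 256
effective counts at joint = 256 * 44 = 11264
resolution = 360 / 11264
= 0.032 deg/count


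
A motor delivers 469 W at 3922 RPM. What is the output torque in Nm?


omega = 3922 * 2*pi/60 = 410.7109 rad/s
tau = P / omega = 469 / 410.7109
= 1.1419 Nm


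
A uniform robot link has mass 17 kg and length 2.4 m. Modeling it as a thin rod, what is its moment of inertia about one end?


I = (1/3) * m * L^2
= (1/3) * 17 * 2.4^2
= 0.333333 * 17 * 5.76
= 32.64 kg*m^2


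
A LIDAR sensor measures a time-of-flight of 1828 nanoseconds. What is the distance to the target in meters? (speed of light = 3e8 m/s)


tof = 1828 ns = 1.828e-06 s
dist = c * tof / 2
= 3e8 * 1.828e-06 / 2
= 274.2 m


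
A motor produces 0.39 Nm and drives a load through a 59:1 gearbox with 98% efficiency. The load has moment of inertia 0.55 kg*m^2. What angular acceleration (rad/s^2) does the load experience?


tau_out = tau_motor * N * eta
= 0.39 * 59 * 0.98 = 22.5498 Nm
alpha = tau_out / I = 22.5498 / 0.55
= 40.9996 rad/s^2


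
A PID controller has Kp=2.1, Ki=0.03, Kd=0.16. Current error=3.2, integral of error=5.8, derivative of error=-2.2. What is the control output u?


u = Kp*e + Ki*int(e) + Kd*de/dt
= 2.1*3.2 + 0.03*5.8 + 0.16*(-2.2)
= 6.72 + 0.174 + -0.352
= 6.542


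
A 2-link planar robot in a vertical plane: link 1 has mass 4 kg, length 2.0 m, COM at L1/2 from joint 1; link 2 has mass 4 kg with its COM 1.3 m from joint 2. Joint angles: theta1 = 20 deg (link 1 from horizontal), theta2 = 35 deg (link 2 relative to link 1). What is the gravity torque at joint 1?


Horizontal distance from joint 1 to link-1 COM:
  x_c1 = (L1/2)*cos(t1) = 1.0 * 0.9397 = 0.9397 m
Horizontal distance from joint 1 to link-2 COM:
  x_c2 = L1*cos(t1) + Lc2*cos(t1+t2)
       = 2.0*0.9397 + 1.3*0.5736 = 2.625 m
tau1 = m1*g*x_c1 + m2*g*x_c2
     = 4*9.81*0.9397 + 4*9.81*2.625
     = 36.8735 + 103.0064
     = 139.8799 Nm


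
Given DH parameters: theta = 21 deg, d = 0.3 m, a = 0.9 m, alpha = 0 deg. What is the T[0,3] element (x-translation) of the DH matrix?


T[0,3] = a * cos(theta)
= 0.9 * cos(21 deg)
= 0.9 * 0.9336
= 0.8402


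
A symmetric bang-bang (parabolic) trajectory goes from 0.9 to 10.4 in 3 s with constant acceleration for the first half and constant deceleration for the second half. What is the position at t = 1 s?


Symmetric rest-to-rest: each phase covers (pf-p0)/2 in time T/2. 0.5*a*(T/2)^2 = (pf-p0)/2 => a = 4*(pf-p0)/T^2
a = 4*(10.4-0.9)/3^2 = 4.2222
t = 1 is in the acceleration phase (t <= T/2).
p = p0 + 0.5*a*t^2 = 0.9 + 0.5*4.2222*1^2
= 3.0111


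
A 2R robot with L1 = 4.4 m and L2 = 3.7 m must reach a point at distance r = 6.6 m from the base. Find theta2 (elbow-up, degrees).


cos(theta2) = (r^2 - L1^2 - L2^2) / (2*L1*L2)
cos(theta2) = (43.56 - 19.36 - 13.69) / 32.56
cos(theta2) = 0.322789
theta2 = 71.1683 degrees


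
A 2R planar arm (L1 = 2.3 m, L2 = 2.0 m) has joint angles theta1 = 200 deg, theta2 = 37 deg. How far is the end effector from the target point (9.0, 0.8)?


End effector via forward kinematics:
x = L1*cos(t1) + L2*cos(t1+t2) = -3.2506
y = L1*sin(t1) + L2*sin(t1+t2) = -2.464
Distance to target:
d = sqrt((9.0 - -3.2506)^2 + (0.8 - -2.464)^2)
= sqrt(150.0765 + 10.6536)
= 12.6779 m


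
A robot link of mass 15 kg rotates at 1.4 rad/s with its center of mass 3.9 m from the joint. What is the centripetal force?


F = m * omega^2 * r
= 15 * 1.4^2 * 3.9
= 15 * 1.96 * 3.9
= 114.66 N


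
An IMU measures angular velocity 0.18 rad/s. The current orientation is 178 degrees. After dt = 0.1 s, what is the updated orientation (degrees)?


delta_theta = w * dt = 0.18 * 0.1 = 0.018 rad
= 1.0313 deg
theta_new = 178 + 1.0313 = 179.0313 deg


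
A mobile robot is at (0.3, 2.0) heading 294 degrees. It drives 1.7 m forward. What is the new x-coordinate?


x_new = x0 + d*cos(theta)
= 0.3 + 1.7*cos(294)
= 0.3 + 0.6915
= 0.9915


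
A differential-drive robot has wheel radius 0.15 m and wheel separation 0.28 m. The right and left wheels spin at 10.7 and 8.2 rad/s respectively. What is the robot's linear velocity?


vR = r*wR = 0.15*10.7 = 1.605 m/s
vL = r*wL = 0.15*8.2 = 1.23 m/s
v = (vR+vL)/2 = 1.4175 m/s
omega = (vR-vL)/L = 1.3393 rad/s
linear velocity = 1.4175 m/s


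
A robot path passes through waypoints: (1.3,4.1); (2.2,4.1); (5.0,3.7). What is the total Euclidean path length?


Segment lengths:
  seg1 = sqrt((0.9)^2 + (0.0)^2) = 0.9
  seg2 = sqrt((2.8)^2 + (-0.4)^2) = 2.8284
Total = 3.7284


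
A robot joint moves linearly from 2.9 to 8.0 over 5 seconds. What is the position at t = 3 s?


s = t/T = 3/5 = 0.6
p(t) = p0 + (pf-p0)*s
= 2.9 + (8.0 - 2.9) * 0.6
= 5.96


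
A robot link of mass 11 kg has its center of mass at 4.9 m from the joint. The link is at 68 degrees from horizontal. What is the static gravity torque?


tau = m*g*L*cos(angle)
= 11 * 9.81 * 4.9 * cos(68 deg)
= 11 * 9.81 * 4.9 * 0.3746
= 198.0766 Nm


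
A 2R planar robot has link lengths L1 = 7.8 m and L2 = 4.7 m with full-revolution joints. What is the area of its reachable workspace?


r_max = L1 + L2 = 12.5 m
r_min = |L1 - L2| = 3.1 m
Area = pi*(r_max^2 - r_min^2)
= pi*(156.25 - 9.61)
= pi * 146.64
= 460.6831 m^2


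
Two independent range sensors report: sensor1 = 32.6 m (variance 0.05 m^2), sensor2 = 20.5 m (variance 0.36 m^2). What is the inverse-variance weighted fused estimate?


w1 = (1/var1) / (1/var1 + 1/var2)
   = 20.0 / (20.0 + 2.7778) = 0.878
w2 = 1 - w1 = 0.122
fused = w1*s1 + w2*s2 = 28.6244 + 2.5
= 31.1244 m


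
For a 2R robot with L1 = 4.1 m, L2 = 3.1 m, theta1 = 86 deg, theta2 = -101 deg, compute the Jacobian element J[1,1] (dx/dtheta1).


J[1,1] = -L1*sin(t1) - L2*sin(t1+t2)
= -4.1*sin(86) - 3.1*sin(-15)
= -3.2877


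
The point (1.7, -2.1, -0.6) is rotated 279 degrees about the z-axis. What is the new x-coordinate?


Rotation about z-axis: x' = x*cos(theta) - y*sin(theta)
= 1.7 * 0.1564 - -2.1 * -0.9877
= -1.8082


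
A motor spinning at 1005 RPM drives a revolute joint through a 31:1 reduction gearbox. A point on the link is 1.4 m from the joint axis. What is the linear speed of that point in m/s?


omega_motor = 1005 * 2*pi/60 = 105.2434 rad/s
omega_joint = omega_motor / 31 = 3.3949 rad/s
v = omega_joint * r = 3.3949 * 1.4
= 4.7529 m/s


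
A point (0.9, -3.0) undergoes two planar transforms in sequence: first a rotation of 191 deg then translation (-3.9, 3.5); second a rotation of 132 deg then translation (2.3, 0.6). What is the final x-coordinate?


After transform 1:
x1 = cos(191)*0.9 - sin(191)*-3.0 + -3.9 = -5.3559
y1 = sin(191)*0.9 + cos(191)*-3.0 + 3.5 = 6.2732
After transform 2:
x2 = cos(132)*-5.3559 - sin(132)*6.2732 + 2.3
= 1.2219


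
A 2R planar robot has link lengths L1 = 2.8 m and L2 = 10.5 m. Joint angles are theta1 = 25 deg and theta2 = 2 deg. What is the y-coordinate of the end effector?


Convert angles to radians: theta1 = 0.4363, theta2 = 0.0349
y = L1*sin(theta1) + L2*sin(theta1+theta2)
y = 1.1833 + 4.7669
y = 5.9502


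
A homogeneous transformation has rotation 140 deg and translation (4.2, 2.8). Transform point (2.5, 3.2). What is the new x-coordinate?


x' = cos(theta)*px - sin(theta)*py + tx
= -0.766*2.5 - 0.6428*3.2 + 4.2
= 0.228


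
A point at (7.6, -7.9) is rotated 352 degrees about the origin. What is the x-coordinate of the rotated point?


x' = x*cos(theta) - y*sin(theta)
cos(352 deg) = 0.9903, sin(352 deg) = -0.1392
x' = 7.6 * 0.9903 - -7.9 * -0.1392
= 7.526 - 1.0995
= 6.4266


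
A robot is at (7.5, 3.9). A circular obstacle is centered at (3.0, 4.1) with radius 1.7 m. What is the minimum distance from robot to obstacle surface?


center_dist = sqrt((7.5-3.0)^2 + (3.9-4.1)^2)
= sqrt(20.25 + 0.04)
= 4.5044
min_dist = center_dist - radius = 4.5044 - 1.7 = 2.8044 m


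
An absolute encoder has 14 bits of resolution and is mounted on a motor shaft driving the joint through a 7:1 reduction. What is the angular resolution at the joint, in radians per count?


counts = 2^14 = 16384
effective counts at joint = 16384 * 7 = 114688
resolution = 2*pi / 114688
= 5.4785e-05 rad/count


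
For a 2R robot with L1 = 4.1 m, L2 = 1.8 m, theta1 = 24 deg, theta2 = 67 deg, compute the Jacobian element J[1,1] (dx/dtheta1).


J[1,1] = -L1*sin(t1) - L2*sin(t1+t2)
= -4.1*sin(24) - 1.8*sin(91)
= -3.4673


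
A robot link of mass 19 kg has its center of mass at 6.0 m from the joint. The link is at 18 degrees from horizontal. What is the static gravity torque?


tau = m*g*L*cos(angle)
= 19 * 9.81 * 6.0 * cos(18 deg)
= 19 * 9.81 * 6.0 * 0.9511
= 1063.6045 Nm


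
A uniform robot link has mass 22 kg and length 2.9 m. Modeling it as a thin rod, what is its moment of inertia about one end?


I = (1/3) * m * L^2
= (1/3) * 22 * 2.9^2
= 0.333333 * 22 * 8.41
= 61.6733 kg*m^2


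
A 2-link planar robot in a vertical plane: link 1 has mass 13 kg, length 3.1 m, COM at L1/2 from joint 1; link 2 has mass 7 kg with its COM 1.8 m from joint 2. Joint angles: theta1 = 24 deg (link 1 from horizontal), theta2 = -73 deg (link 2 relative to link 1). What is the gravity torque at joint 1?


Horizontal distance from joint 1 to link-1 COM:
  x_c1 = (L1/2)*cos(t1) = 1.55 * 0.9135 = 1.416 m
Horizontal distance from joint 1 to link-2 COM:
  x_c2 = L1*cos(t1) + Lc2*cos(t1+t2)
       = 3.1*0.9135 + 1.8*0.6561 = 4.0129 m
tau1 = m1*g*x_c1 + m2*g*x_c2
     = 13*9.81*1.416 + 7*9.81*4.0129
     = 180.5819 + 275.5656
     = 456.1475 Nm


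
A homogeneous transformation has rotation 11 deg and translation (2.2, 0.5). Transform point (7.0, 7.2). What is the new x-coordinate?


x' = cos(theta)*px - sin(theta)*py + tx
= 0.9816*7.0 - 0.1908*7.2 + 2.2
= 7.6976


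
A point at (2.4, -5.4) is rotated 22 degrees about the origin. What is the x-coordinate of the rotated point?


x' = x*cos(theta) - y*sin(theta)
cos(22 deg) = 0.9272, sin(22 deg) = 0.3746
x' = 2.4 * 0.9272 - -5.4 * 0.3746
= 2.2252 - -2.0229
= 4.2481


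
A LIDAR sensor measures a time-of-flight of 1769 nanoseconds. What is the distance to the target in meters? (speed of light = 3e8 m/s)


tof = 1769 ns = 1.769e-06 s
dist = c * tof / 2
= 3e8 * 1.769e-06 / 2
= 265.35 m


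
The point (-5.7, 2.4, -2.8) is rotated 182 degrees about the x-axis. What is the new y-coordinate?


Rotation about x-axis: y' = y*cos(theta) - z*sin(theta)
= 2.4 * -0.9994 - -2.8 * -0.0349
= -2.4963


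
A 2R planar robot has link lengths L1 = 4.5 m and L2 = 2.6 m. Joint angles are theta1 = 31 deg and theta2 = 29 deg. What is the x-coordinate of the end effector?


Convert angles to radians: theta1 = 0.5411, theta2 = 0.5061
x = L1*cos(theta1) + L2*cos(theta1+theta2)
x = 3.8573 + 1.3
x = 5.1573


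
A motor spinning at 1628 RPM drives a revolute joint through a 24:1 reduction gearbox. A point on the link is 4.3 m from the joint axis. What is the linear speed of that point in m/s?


omega_motor = 1628 * 2*pi/60 = 170.4838 rad/s
omega_joint = omega_motor / 24 = 7.1035 rad/s
v = omega_joint * r = 7.1035 * 4.3
= 30.545 m/s


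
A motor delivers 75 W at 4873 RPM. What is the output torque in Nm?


omega = 4873 * 2*pi/60 = 510.2994 rad/s
tau = P / omega = 75 / 510.2994
= 0.147 Nm


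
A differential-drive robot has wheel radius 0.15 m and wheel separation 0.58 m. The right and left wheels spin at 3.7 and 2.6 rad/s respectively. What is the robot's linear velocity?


vR = r*wR = 0.15*3.7 = 0.555 m/s
vL = r*wL = 0.15*2.6 = 0.39 m/s
v = (vR+vL)/2 = 0.4725 m/s
omega = (vR-vL)/L = 0.2845 rad/s
linear velocity = 0.4725 m/s


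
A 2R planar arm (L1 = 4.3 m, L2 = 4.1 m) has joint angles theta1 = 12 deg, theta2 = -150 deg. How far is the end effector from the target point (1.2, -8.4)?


End effector via forward kinematics:
x = L1*cos(t1) + L2*cos(t1+t2) = 1.1591
y = L1*sin(t1) + L2*sin(t1+t2) = -1.8494
Distance to target:
d = sqrt((1.2 - 1.1591)^2 + (-8.4 - -1.8494)^2)
= sqrt(0.0017 + 42.9102)
= 6.5507 m


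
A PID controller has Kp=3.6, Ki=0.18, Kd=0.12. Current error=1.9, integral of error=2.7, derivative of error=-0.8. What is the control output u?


u = Kp*e + Ki*int(e) + Kd*de/dt
= 3.6*1.9 + 0.18*2.7 + 0.12*(-0.8)
= 6.84 + 0.486 + -0.096
= 7.23


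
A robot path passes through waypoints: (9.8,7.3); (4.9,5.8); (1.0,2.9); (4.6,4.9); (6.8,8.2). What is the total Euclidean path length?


Segment lengths:
  seg1 = sqrt((-4.9)^2 + (-1.5)^2) = 5.1245
  seg2 = sqrt((-3.9)^2 + (-2.9)^2) = 4.86
  seg3 = sqrt((3.6)^2 + (2.0)^2) = 4.1183
  seg4 = sqrt((2.2)^2 + (3.3)^2) = 3.9661
Total = 18.0689


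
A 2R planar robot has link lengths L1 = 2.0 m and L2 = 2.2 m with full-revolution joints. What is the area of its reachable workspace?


r_max = L1 + L2 = 4.2 m
r_min = |L1 - L2| = 0.2 m
Area = pi*(r_max^2 - r_min^2)
= pi*(17.64 - 0.04)
= pi * 17.6
= 55.292 m^2


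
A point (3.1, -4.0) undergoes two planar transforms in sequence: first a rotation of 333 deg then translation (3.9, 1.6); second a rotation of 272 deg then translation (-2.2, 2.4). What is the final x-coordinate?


After transform 1:
x1 = cos(333)*3.1 - sin(333)*-4.0 + 3.9 = 4.8462
y1 = sin(333)*3.1 + cos(333)*-4.0 + 1.6 = -3.3714
After transform 2:
x2 = cos(272)*4.8462 - sin(272)*-3.3714 + -2.2
= -5.4002


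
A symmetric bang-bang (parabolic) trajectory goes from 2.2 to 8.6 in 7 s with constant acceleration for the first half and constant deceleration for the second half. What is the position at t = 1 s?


Symmetric rest-to-rest: each phase covers (pf-p0)/2 in time T/2. 0.5*a*(T/2)^2 = (pf-p0)/2 => a = 4*(pf-p0)/T^2
a = 4*(8.6-2.2)/7^2 = 0.5224
t = 1 is in the acceleration phase (t <= T/2).
p = p0 + 0.5*a*t^2 = 2.2 + 0.5*0.5224*1^2
= 2.4612


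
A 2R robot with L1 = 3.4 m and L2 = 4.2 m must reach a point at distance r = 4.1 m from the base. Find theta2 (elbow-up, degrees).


cos(theta2) = (r^2 - L1^2 - L2^2) / (2*L1*L2)
cos(theta2) = (16.81 - 11.56 - 17.64) / 28.56
cos(theta2) = -0.433824
theta2 = 115.7105 degrees


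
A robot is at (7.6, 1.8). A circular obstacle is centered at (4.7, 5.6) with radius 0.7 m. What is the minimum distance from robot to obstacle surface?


center_dist = sqrt((7.6-4.7)^2 + (1.8-5.6)^2)
= sqrt(8.41 + 14.44)
= 4.7802
min_dist = center_dist - radius = 4.7802 - 0.7 = 4.0802 m


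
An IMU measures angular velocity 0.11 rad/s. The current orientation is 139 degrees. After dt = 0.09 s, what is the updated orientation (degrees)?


delta_theta = w * dt = 0.11 * 0.09 = 0.0099 rad
= 0.5672 deg
theta_new = 139 + 0.5672 = 139.5672 deg


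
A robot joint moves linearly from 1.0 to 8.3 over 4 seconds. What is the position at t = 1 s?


s = t/T = 1/4 = 0.25
p(t) = p0 + (pf-p0)*s
= 1.0 + (8.3 - 1.0) * 0.25
= 2.825


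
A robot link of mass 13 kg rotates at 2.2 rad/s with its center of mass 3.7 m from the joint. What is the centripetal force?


F = m * omega^2 * r
= 13 * 2.2^2 * 3.7
= 13 * 4.84 * 3.7
= 232.804 N


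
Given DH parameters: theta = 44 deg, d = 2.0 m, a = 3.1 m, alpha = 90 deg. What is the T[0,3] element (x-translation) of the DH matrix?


T[0,3] = a * cos(theta)
= 3.1 * cos(44 deg)
= 3.1 * 0.7193
= 2.23


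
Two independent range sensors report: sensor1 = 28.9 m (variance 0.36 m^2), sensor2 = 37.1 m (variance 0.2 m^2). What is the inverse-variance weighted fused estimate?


w1 = (1/var1) / (1/var1 + 1/var2)
   = 2.7778 / (2.7778 + 5.0) = 0.3571
w2 = 1 - w1 = 0.6429
fused = w1*s1 + w2*s2 = 10.3214 + 23.85
= 34.1714 m


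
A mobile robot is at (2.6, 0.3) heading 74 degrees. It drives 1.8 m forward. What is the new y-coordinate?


y_new = y0 + d*sin(theta)
= 0.3 + 1.8*sin(74)
= 0.3 + 1.7303
= 2.0303


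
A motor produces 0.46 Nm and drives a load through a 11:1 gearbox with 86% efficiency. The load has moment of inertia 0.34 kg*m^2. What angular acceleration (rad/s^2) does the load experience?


tau_out = tau_motor * N * eta
= 0.46 * 11 * 0.86 = 4.3516 Nm
alpha = tau_out / I = 4.3516 / 0.34
= 12.7988 rad/s^2


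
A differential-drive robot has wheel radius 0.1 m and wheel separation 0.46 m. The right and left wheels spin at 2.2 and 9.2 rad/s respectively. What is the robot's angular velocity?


vR = r*wR = 0.1*2.2 = 0.22 m/s
vL = r*wL = 0.1*9.2 = 0.92 m/s
v = (vR+vL)/2 = 0.57 m/s
omega = (vR-vL)/L = -1.5217 rad/s
angular velocity = -1.5217 rad/s


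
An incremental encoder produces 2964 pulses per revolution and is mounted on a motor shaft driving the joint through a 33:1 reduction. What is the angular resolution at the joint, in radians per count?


counts per rev = 2964
effective counts at joint = 2964 * 33 = 97812
resolution = 2*pi / 97812
= 6.4237e-05 rad/count


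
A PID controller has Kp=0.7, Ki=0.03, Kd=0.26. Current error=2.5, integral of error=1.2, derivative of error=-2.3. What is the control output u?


u = Kp*e + Ki*int(e) + Kd*de/dt
= 0.7*2.5 + 0.03*1.2 + 0.26*(-2.3)
= 1.75 + 0.036 + -0.598
= 1.188


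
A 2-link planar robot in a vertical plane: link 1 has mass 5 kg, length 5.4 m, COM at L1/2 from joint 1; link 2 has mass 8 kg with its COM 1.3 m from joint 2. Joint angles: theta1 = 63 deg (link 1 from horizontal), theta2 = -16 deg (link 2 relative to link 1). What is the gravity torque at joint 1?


Horizontal distance from joint 1 to link-1 COM:
  x_c1 = (L1/2)*cos(t1) = 2.7 * 0.454 = 1.2258 m
Horizontal distance from joint 1 to link-2 COM:
  x_c2 = L1*cos(t1) + Lc2*cos(t1+t2)
       = 5.4*0.454 + 1.3*0.682 = 3.3381 m
tau1 = m1*g*x_c1 + m2*g*x_c2
     = 5*9.81*1.2258 + 8*9.81*3.3381
     = 60.1242 + 261.9777
     = 322.102 Nm


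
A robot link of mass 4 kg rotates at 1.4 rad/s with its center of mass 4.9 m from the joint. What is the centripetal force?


F = m * omega^2 * r
= 4 * 1.4^2 * 4.9
= 4 * 1.96 * 4.9
= 38.416 N


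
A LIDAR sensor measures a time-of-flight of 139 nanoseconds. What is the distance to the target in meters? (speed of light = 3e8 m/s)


tof = 139 ns = 1.39e-07 s
dist = c * tof / 2
= 3e8 * 1.39e-07 / 2
= 20.85 m


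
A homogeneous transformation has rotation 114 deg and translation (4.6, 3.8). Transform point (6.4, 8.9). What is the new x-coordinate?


x' = cos(theta)*px - sin(theta)*py + tx
= -0.4067*6.4 - 0.9135*8.9 + 4.6
= -6.1337


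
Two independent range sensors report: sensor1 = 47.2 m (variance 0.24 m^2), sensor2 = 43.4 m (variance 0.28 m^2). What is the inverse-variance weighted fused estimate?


w1 = (1/var1) / (1/var1 + 1/var2)
   = 4.1667 / (4.1667 + 3.5714) = 0.5385
w2 = 1 - w1 = 0.4615
fused = w1*s1 + w2*s2 = 25.4154 + 20.0308
= 45.4462 m


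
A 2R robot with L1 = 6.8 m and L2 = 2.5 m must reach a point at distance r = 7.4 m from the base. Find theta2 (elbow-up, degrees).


cos(theta2) = (r^2 - L1^2 - L2^2) / (2*L1*L2)
cos(theta2) = (54.76 - 46.24 - 6.25) / 34.0
cos(theta2) = 0.066765
theta2 = 86.1718 degrees


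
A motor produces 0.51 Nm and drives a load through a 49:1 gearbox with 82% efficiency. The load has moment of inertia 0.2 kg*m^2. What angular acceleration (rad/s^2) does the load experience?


tau_out = tau_motor * N * eta
= 0.51 * 49 * 0.82 = 20.4918 Nm
alpha = tau_out / I = 20.4918 / 0.2
= 102.459 rad/s^2


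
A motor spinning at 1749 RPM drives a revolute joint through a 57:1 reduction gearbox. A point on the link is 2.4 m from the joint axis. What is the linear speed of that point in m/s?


omega_motor = 1749 * 2*pi/60 = 183.1549 rad/s
omega_joint = omega_motor / 57 = 3.2132 rad/s
v = omega_joint * r = 3.2132 * 2.4
= 7.7118 m/s


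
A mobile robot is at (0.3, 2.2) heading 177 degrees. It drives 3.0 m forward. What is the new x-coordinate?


x_new = x0 + d*cos(theta)
= 0.3 + 3.0*cos(177)
= 0.3 + -2.9959
= -2.6959


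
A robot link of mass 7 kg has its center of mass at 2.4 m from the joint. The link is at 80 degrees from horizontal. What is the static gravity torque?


tau = m*g*L*cos(angle)
= 7 * 9.81 * 2.4 * cos(80 deg)
= 7 * 9.81 * 2.4 * 0.1736
= 28.6186 Nm


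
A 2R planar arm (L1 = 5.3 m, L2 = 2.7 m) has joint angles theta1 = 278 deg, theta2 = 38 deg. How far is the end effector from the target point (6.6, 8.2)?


End effector via forward kinematics:
x = L1*cos(t1) + L2*cos(t1+t2) = 2.6798
y = L1*sin(t1) + L2*sin(t1+t2) = -7.124
Distance to target:
d = sqrt((6.6 - 2.6798)^2 + (8.2 - -7.124)^2)
= sqrt(15.3677 + 234.8249)
= 15.8175 m


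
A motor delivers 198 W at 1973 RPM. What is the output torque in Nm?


omega = 1973 * 2*pi/60 = 206.6121 rad/s
tau = P / omega = 198 / 206.6121
= 0.9583 Nm


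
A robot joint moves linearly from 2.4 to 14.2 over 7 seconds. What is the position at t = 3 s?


s = t/T = 3/7 = 0.4286
p(t) = p0 + (pf-p0)*s
= 2.4 + (14.2 - 2.4) * 0.4286
= 7.4571


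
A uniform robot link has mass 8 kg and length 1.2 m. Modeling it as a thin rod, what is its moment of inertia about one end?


I = (1/3) * m * L^2
= (1/3) * 8 * 1.2^2
= 0.333333 * 8 * 1.44
= 3.84 kg*m^2


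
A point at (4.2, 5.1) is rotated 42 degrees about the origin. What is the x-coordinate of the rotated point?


x' = x*cos(theta) - y*sin(theta)
cos(42 deg) = 0.7431, sin(42 deg) = 0.6691
x' = 4.2 * 0.7431 - 5.1 * 0.6691
= 3.1212 - 3.4126
= -0.2914


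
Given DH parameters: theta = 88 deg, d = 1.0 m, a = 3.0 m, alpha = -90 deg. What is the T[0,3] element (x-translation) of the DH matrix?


T[0,3] = a * cos(theta)
= 3.0 * cos(88 deg)
= 3.0 * 0.0349
= 0.1047


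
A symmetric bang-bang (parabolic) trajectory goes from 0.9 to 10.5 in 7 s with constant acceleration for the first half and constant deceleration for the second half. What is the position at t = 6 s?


Symmetric rest-to-rest: each phase covers (pf-p0)/2 in time T/2. 0.5*a*(T/2)^2 = (pf-p0)/2 => a = 4*(pf-p0)/T^2
a = 4*(10.5-0.9)/7^2 = 0.7837
t = 6 is in the deceleration phase (t > T/2).
p = pf - 0.5*a*(T-t)^2 = 10.5 - 0.5*0.7837*1^2
= 10.1082


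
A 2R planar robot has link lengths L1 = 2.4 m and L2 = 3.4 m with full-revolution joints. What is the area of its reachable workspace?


r_max = L1 + L2 = 5.8 m
r_min = |L1 - L2| = 1.0 m
Area = pi*(r_max^2 - r_min^2)
= pi*(33.64 - 1.0)
= pi * 32.64
= 102.5416 m^2


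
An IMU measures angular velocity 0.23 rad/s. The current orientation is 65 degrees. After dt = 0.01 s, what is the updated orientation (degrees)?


delta_theta = w * dt = 0.23 * 0.01 = 0.0023 rad
= 0.1318 deg
theta_new = 65 + 0.1318 = 65.1318 deg


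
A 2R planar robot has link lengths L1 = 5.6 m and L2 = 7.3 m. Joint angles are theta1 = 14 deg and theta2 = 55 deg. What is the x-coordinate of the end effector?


Convert angles to radians: theta1 = 0.2443, theta2 = 0.9599
x = L1*cos(theta1) + L2*cos(theta1+theta2)
x = 5.4337 + 2.6161
x = 8.0497


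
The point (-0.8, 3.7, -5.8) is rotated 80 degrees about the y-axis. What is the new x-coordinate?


Rotation about y-axis: x' = x*cos(theta) + z*sin(theta)
= -0.8 * 0.1736 + -5.8 * 0.9848
= -5.8508


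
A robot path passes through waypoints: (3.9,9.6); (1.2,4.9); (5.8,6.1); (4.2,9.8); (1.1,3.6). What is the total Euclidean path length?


Segment lengths:
  seg1 = sqrt((-2.7)^2 + (-4.7)^2) = 5.4203
  seg2 = sqrt((4.6)^2 + (1.2)^2) = 4.7539
  seg3 = sqrt((-1.6)^2 + (3.7)^2) = 4.0311
  seg4 = sqrt((-3.1)^2 + (-6.2)^2) = 6.9318
Total = 21.1372


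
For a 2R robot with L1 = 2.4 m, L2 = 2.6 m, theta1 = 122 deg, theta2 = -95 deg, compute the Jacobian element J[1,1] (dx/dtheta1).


J[1,1] = -L1*sin(t1) - L2*sin(t1+t2)
= -2.4*sin(122) - 2.6*sin(27)
= -3.2157


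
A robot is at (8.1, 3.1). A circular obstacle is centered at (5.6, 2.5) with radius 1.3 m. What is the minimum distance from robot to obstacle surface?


center_dist = sqrt((8.1-5.6)^2 + (3.1-2.5)^2)
= sqrt(6.25 + 0.36)
= 2.571
min_dist = center_dist - radius = 2.571 - 1.3 = 1.271 m


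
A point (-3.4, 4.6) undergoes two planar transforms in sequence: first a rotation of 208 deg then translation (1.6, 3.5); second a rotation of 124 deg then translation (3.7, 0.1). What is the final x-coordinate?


After transform 1:
x1 = cos(208)*-3.4 - sin(208)*4.6 + 1.6 = 6.7616
y1 = sin(208)*-3.4 + cos(208)*4.6 + 3.5 = 1.0346
After transform 2:
x2 = cos(124)*6.7616 - sin(124)*1.0346 + 3.7
= -0.9388


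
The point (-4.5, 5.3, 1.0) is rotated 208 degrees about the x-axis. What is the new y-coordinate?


Rotation about x-axis: y' = y*cos(theta) - z*sin(theta)
= 5.3 * -0.8829 - 1.0 * -0.4695
= -4.2102


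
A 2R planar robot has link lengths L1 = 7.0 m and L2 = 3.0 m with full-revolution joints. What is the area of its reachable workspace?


r_max = L1 + L2 = 10.0 m
r_min = |L1 - L2| = 4.0 m
Area = pi*(r_max^2 - r_min^2)
= pi*(100.0 - 16.0)
= pi * 84.0
= 263.8938 m^2


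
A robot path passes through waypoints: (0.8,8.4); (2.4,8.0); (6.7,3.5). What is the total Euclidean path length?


Segment lengths:
  seg1 = sqrt((1.6)^2 + (-0.4)^2) = 1.6492
  seg2 = sqrt((4.3)^2 + (-4.5)^2) = 6.2241
Total = 7.8734


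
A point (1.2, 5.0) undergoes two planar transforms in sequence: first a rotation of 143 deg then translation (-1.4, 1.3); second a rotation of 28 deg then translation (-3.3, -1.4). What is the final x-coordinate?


After transform 1:
x1 = cos(143)*1.2 - sin(143)*5.0 + -1.4 = -5.3674
y1 = sin(143)*1.2 + cos(143)*5.0 + 1.3 = -1.971
After transform 2:
x2 = cos(28)*-5.3674 - sin(28)*-1.971 + -3.3
= -7.1138


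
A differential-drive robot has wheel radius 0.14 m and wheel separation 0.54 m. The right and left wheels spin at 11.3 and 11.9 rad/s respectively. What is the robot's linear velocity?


vR = r*wR = 0.14*11.3 = 1.582 m/s
vL = r*wL = 0.14*11.9 = 1.666 m/s
v = (vR+vL)/2 = 1.624 m/s
omega = (vR-vL)/L = -0.1556 rad/s
linear velocity = 1.624 m/s


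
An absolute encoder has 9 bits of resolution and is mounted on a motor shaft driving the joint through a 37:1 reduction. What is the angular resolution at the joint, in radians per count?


counts = 2^9 = 512
effective counts at joint = 512 * 37 = 18944
resolution = 2*pi / 18944
= 3.3167e-04 rad/count


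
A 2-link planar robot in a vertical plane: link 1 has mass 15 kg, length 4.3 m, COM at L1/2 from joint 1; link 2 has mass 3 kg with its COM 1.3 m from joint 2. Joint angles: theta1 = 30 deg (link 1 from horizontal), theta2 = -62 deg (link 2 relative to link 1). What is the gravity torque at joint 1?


Horizontal distance from joint 1 to link-1 COM:
  x_c1 = (L1/2)*cos(t1) = 2.15 * 0.866 = 1.862 m
Horizontal distance from joint 1 to link-2 COM:
  x_c2 = L1*cos(t1) + Lc2*cos(t1+t2)
       = 4.3*0.866 + 1.3*0.848 = 4.8264 m
tau1 = m1*g*x_c1 + m2*g*x_c2
     = 15*9.81*1.862 + 3*9.81*4.8264
     = 273.9866 + 142.0401
     = 416.0267 Nm
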